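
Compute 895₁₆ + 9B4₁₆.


Align and add column by column (LSB to MSB, each column mod 16 with carry):
  0895
+ 09B4
  ----
  col 0: 5(5) + 4(4) + 0 (carry in) = 9 → 9(9), carry out 0
  col 1: 9(9) + B(11) + 0 (carry in) = 20 → 4(4), carry out 1
  col 2: 8(8) + 9(9) + 1 (carry in) = 18 → 2(2), carry out 1
  col 3: 0(0) + 0(0) + 1 (carry in) = 1 → 1(1), carry out 0
Reading digits MSB→LSB: 1249
Strip leading zeros: 1249
= 0x1249


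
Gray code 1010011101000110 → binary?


Gray code: 1010011101000110
MSB stays the same: 1
Each subsequent bit = prev_binary XOR current_gray:
  B[1] = 1 XOR 0 = 1
  B[2] = 1 XOR 1 = 0
  B[3] = 0 XOR 0 = 0
  B[4] = 0 XOR 0 = 0
  B[5] = 0 XOR 1 = 1
  B[6] = 1 XOR 1 = 0
  B[7] = 0 XOR 1 = 1
  B[8] = 1 XOR 0 = 1
  B[9] = 1 XOR 1 = 0
  B[10] = 0 XOR 0 = 0
  B[11] = 0 XOR 0 = 0
  B[12] = 0 XOR 0 = 0
  B[13] = 0 XOR 1 = 1
  B[14] = 1 XOR 1 = 0
  B[15] = 0 XOR 0 = 0
= 1100010110000100 (50564 decimal)


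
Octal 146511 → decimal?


Positional values:
Position 0: 1 × 8^0 = 1
Position 1: 1 × 8^1 = 8
Position 2: 5 × 8^2 = 320
Position 3: 6 × 8^3 = 3072
Position 4: 4 × 8^4 = 16384
Position 5: 1 × 8^5 = 32768
Sum = 1 + 8 + 320 + 3072 + 16384 + 32768
= 52553


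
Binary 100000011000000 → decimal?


Positional values:
Bit 6: 1 × 2^6 = 64
Bit 7: 1 × 2^7 = 128
Bit 14: 1 × 2^14 = 16384
Sum = 64 + 128 + 16384
= 16576


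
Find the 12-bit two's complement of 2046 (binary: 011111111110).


Original: 011111111110
Step 1 - Invert all bits: 100000000001
Step 2 - Add 1: 100000000001 + 1
= 100000000010 (represents -2046)


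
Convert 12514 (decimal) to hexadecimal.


Divide by 16 repeatedly:
12514 ÷ 16 = 782 remainder 2 (2)
782 ÷ 16 = 48 remainder 14 (E)
48 ÷ 16 = 3 remainder 0 (0)
3 ÷ 16 = 0 remainder 3 (3)
Reading remainders bottom-up:
= 0x30E2


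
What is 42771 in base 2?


Divide by 2 repeatedly:
42771 ÷ 2 = 21385 remainder 1
21385 ÷ 2 = 10692 remainder 1
10692 ÷ 2 = 5346 remainder 0
5346 ÷ 2 = 2673 remainder 0
2673 ÷ 2 = 1336 remainder 1
1336 ÷ 2 = 668 remainder 0
668 ÷ 2 = 334 remainder 0
334 ÷ 2 = 167 remainder 0
167 ÷ 2 = 83 remainder 1
83 ÷ 2 = 41 remainder 1
41 ÷ 2 = 20 remainder 1
20 ÷ 2 = 10 remainder 0
10 ÷ 2 = 5 remainder 0
5 ÷ 2 = 2 remainder 1
2 ÷ 2 = 1 remainder 0
1 ÷ 2 = 0 remainder 1
Reading remainders bottom-up:
= 1010011100010011


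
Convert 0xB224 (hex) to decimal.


Positional values:
Position 0: 4 × 16^0 = 4 × 1 = 4
Position 1: 2 × 16^1 = 2 × 16 = 32
Position 2: 2 × 16^2 = 2 × 256 = 512
Position 3: B × 16^3 = 11 × 4096 = 45056
Sum = 4 + 32 + 512 + 45056
= 45604


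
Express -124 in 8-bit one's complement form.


Original: 01111100
Invert all bits:
  bit 0: 0 → 1
  bit 1: 1 → 0
  bit 2: 1 → 0
  bit 3: 1 → 0
  bit 4: 1 → 0
  bit 5: 1 → 0
  bit 6: 0 → 1
  bit 7: 0 → 1
= 10000011


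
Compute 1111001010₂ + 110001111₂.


Align and add column by column (LSB to MSB, carry propagating):
  01111001010
+ 00110001111
  -----------
  col 0: 0 + 1 + 0 (carry in) = 1 → bit 1, carry out 0
  col 1: 1 + 1 + 0 (carry in) = 2 → bit 0, carry out 1
  col 2: 0 + 1 + 1 (carry in) = 2 → bit 0, carry out 1
  col 3: 1 + 1 + 1 (carry in) = 3 → bit 1, carry out 1
  col 4: 0 + 0 + 1 (carry in) = 1 → bit 1, carry out 0
  col 5: 0 + 0 + 0 (carry in) = 0 → bit 0, carry out 0
  col 6: 1 + 0 + 0 (carry in) = 1 → bit 1, carry out 0
  col 7: 1 + 1 + 0 (carry in) = 2 → bit 0, carry out 1
  col 8: 1 + 1 + 1 (carry in) = 3 → bit 1, carry out 1
  col 9: 1 + 0 + 1 (carry in) = 2 → bit 0, carry out 1
  col 10: 0 + 0 + 1 (carry in) = 1 → bit 1, carry out 0
Reading bits MSB→LSB: 10101011001
Strip leading zeros: 10101011001
= 10101011001


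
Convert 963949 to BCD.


Each digit → 4-bit binary:
  9 → 1001
  6 → 0110
  3 → 0011
  9 → 1001
  4 → 0100
  9 → 1001
= 1001 0110 0011 1001 0100 1001


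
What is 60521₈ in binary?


Each octal digit → 3 binary bits:
  6 = 110
  0 = 000
  5 = 101
  2 = 010
  1 = 001
Concatenate: 110 000 101 010 001
= 110000101010001


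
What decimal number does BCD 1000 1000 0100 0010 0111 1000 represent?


Each 4-bit group → digit:
  1000 → 8
  1000 → 8
  0100 → 4
  0010 → 2
  0111 → 7
  1000 → 8
= 884278


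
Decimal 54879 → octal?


Divide by 8 repeatedly:
54879 ÷ 8 = 6859 remainder 7
6859 ÷ 8 = 857 remainder 3
857 ÷ 8 = 107 remainder 1
107 ÷ 8 = 13 remainder 3
13 ÷ 8 = 1 remainder 5
1 ÷ 8 = 0 remainder 1
Reading remainders bottom-up:
= 0o153137


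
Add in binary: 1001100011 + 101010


Align and add column by column (LSB to MSB, carry propagating):
  01001100011
+ 00000101010
  -----------
  col 0: 1 + 0 + 0 (carry in) = 1 → bit 1, carry out 0
  col 1: 1 + 1 + 0 (carry in) = 2 → bit 0, carry out 1
  col 2: 0 + 0 + 1 (carry in) = 1 → bit 1, carry out 0
  col 3: 0 + 1 + 0 (carry in) = 1 → bit 1, carry out 0
  col 4: 0 + 0 + 0 (carry in) = 0 → bit 0, carry out 0
  col 5: 1 + 1 + 0 (carry in) = 2 → bit 0, carry out 1
  col 6: 1 + 0 + 1 (carry in) = 2 → bit 0, carry out 1
  col 7: 0 + 0 + 1 (carry in) = 1 → bit 1, carry out 0
  col 8: 0 + 0 + 0 (carry in) = 0 → bit 0, carry out 0
  col 9: 1 + 0 + 0 (carry in) = 1 → bit 1, carry out 0
  col 10: 0 + 0 + 0 (carry in) = 0 → bit 0, carry out 0
Reading bits MSB→LSB: 01010001101
Strip leading zeros: 1010001101
= 1010001101


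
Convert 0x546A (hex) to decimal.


Positional values:
Position 0: A × 16^0 = 10 × 1 = 10
Position 1: 6 × 16^1 = 6 × 16 = 96
Position 2: 4 × 16^2 = 4 × 256 = 1024
Position 3: 5 × 16^3 = 5 × 4096 = 20480
Sum = 10 + 96 + 1024 + 20480
= 21610


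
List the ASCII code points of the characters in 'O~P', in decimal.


String: 'O~P'  (3 characters)
Per-character ASCII lookup:
  'O': uppercase starts at 65: 'O' = 65 + 14 = 79
  '~': special character: '~' = 126
  'P': uppercase starts at 65: 'P' = 65 + 15 = 80
= 79 126 80


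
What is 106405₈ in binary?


Each octal digit → 3 binary bits:
  1 = 001
  0 = 000
  6 = 110
  4 = 100
  0 = 000
  5 = 101
Concatenate: 001 000 110 100 000 101
= 001000110100000101


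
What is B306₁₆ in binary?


Each hex digit → 4 binary bits:
  B = 1011
  3 = 0011
  0 = 0000
  6 = 0110
Concatenate: 1011 0011 0000 0110
= 1011001100000110


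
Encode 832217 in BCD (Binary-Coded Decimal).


Each digit → 4-bit binary:
  8 → 1000
  3 → 0011
  2 → 0010
  2 → 0010
  1 → 0001
  7 → 0111
= 1000 0011 0010 0010 0001 0111


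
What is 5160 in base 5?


Divide by 5 repeatedly:
5160 ÷ 5 = 1032 remainder 0
1032 ÷ 5 = 206 remainder 2
206 ÷ 5 = 41 remainder 1
41 ÷ 5 = 8 remainder 1
8 ÷ 5 = 1 remainder 3
1 ÷ 5 = 0 remainder 1
Reading remainders bottom-up:
= 131120


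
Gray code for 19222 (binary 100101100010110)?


Binary: 100101100010110
Gray code: G = B XOR (B >> 1)
B >> 1 = 010010110001011
100101100010110 XOR 010010110001011:
  1 XOR 0 = 1
  0 XOR 1 = 1
  0 XOR 0 = 0
  1 XOR 0 = 1
  0 XOR 1 = 1
  1 XOR 0 = 1
  1 XOR 1 = 0
  0 XOR 1 = 1
  0 XOR 0 = 0
  0 XOR 0 = 0
  1 XOR 0 = 1
  0 XOR 1 = 1
  1 XOR 0 = 1
  1 XOR 1 = 0
  0 XOR 1 = 1
= 110111010011101


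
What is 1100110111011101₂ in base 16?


Group into 4-bit nibbles: 1100110111011101
  1100 = C
  1101 = D
  1101 = D
  1101 = D
= 0xCDDD


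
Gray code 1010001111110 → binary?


Gray code: 1010001111110
MSB stays the same: 1
Each subsequent bit = prev_binary XOR current_gray:
  B[1] = 1 XOR 0 = 1
  B[2] = 1 XOR 1 = 0
  B[3] = 0 XOR 0 = 0
  B[4] = 0 XOR 0 = 0
  B[5] = 0 XOR 0 = 0
  B[6] = 0 XOR 1 = 1
  B[7] = 1 XOR 1 = 0
  B[8] = 0 XOR 1 = 1
  B[9] = 1 XOR 1 = 0
  B[10] = 0 XOR 1 = 1
  B[11] = 1 XOR 1 = 0
  B[12] = 0 XOR 0 = 0
= 1100001010100 (6228 decimal)


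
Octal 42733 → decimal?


Positional values:
Position 0: 3 × 8^0 = 3
Position 1: 3 × 8^1 = 24
Position 2: 7 × 8^2 = 448
Position 3: 2 × 8^3 = 1024
Position 4: 4 × 8^4 = 16384
Sum = 3 + 24 + 448 + 1024 + 16384
= 17883


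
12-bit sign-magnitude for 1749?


Sign bit: 0 (positive)
Magnitude: 1749 = 11011010101
= 011011010101


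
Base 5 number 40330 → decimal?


Positional values (base 5):
  0 × 5^0 = 0 × 1 = 0
  3 × 5^1 = 3 × 5 = 15
  3 × 5^2 = 3 × 25 = 75
  0 × 5^3 = 0 × 125 = 0
  4 × 5^4 = 4 × 625 = 2500
Sum = 0 + 15 + 75 + 0 + 2500
= 2590


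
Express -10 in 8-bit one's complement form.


Original: 00001010
Invert all bits:
  bit 0: 0 → 1
  bit 1: 0 → 1
  bit 2: 0 → 1
  bit 3: 0 → 1
  bit 4: 1 → 0
  bit 5: 0 → 1
  bit 6: 1 → 0
  bit 7: 0 → 1
= 11110101


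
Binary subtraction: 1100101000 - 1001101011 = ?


Align and subtract column by column (LSB to MSB, borrowing when needed):
  1100101000
- 1001101011
  ----------
  col 0: (0 - 0 borrow-in) - 1 → borrow from next column: (0+2) - 1 = 1, borrow out 1
  col 1: (0 - 1 borrow-in) - 1 → borrow from next column: (-1+2) - 1 = 0, borrow out 1
  col 2: (0 - 1 borrow-in) - 0 → borrow from next column: (-1+2) - 0 = 1, borrow out 1
  col 3: (1 - 1 borrow-in) - 1 → borrow from next column: (0+2) - 1 = 1, borrow out 1
  col 4: (0 - 1 borrow-in) - 0 → borrow from next column: (-1+2) - 0 = 1, borrow out 1
  col 5: (1 - 1 borrow-in) - 1 → borrow from next column: (0+2) - 1 = 1, borrow out 1
  col 6: (0 - 1 borrow-in) - 1 → borrow from next column: (-1+2) - 1 = 0, borrow out 1
  col 7: (0 - 1 borrow-in) - 0 → borrow from next column: (-1+2) - 0 = 1, borrow out 1
  col 8: (1 - 1 borrow-in) - 0 → 0 - 0 = 0, borrow out 0
  col 9: (1 - 0 borrow-in) - 1 → 1 - 1 = 0, borrow out 0
Reading bits MSB→LSB: 0010111101
Strip leading zeros: 10111101
= 10111101


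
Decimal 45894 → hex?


Divide by 16 repeatedly:
45894 ÷ 16 = 2868 remainder 6 (6)
2868 ÷ 16 = 179 remainder 4 (4)
179 ÷ 16 = 11 remainder 3 (3)
11 ÷ 16 = 0 remainder 11 (B)
Reading remainders bottom-up:
= 0xB346


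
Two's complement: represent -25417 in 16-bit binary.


Original: 0110001101001001
Step 1 - Invert all bits: 1001110010110110
Step 2 - Add 1: 1001110010110110 + 1
= 1001110010110111 (represents -25417)


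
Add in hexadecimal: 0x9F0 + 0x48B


Align and add column by column (LSB to MSB, each column mod 16 with carry):
  09F0
+ 048B
  ----
  col 0: 0(0) + B(11) + 0 (carry in) = 11 → B(11), carry out 0
  col 1: F(15) + 8(8) + 0 (carry in) = 23 → 7(7), carry out 1
  col 2: 9(9) + 4(4) + 1 (carry in) = 14 → E(14), carry out 0
  col 3: 0(0) + 0(0) + 0 (carry in) = 0 → 0(0), carry out 0
Reading digits MSB→LSB: 0E7B
Strip leading zeros: E7B
= 0xE7B


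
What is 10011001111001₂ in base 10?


Positional values:
Bit 0: 1 × 2^0 = 1
Bit 3: 1 × 2^3 = 8
Bit 4: 1 × 2^4 = 16
Bit 5: 1 × 2^5 = 32
Bit 6: 1 × 2^6 = 64
Bit 9: 1 × 2^9 = 512
Bit 10: 1 × 2^10 = 1024
Bit 13: 1 × 2^13 = 8192
Sum = 1 + 8 + 16 + 32 + 64 + 512 + 1024 + 8192
= 9849


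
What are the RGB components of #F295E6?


Hex: #F295E6
R = F2₁₆ = 242
G = 95₁₆ = 149
B = E6₁₆ = 230
= RGB(242, 149, 230)


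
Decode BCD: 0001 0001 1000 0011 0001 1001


Each 4-bit group → digit:
  0001 → 1
  0001 → 1
  1000 → 8
  0011 → 3
  0001 → 1
  1001 → 9
= 118319


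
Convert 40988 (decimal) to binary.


Divide by 2 repeatedly:
40988 ÷ 2 = 20494 remainder 0
20494 ÷ 2 = 10247 remainder 0
10247 ÷ 2 = 5123 remainder 1
5123 ÷ 2 = 2561 remainder 1
2561 ÷ 2 = 1280 remainder 1
1280 ÷ 2 = 640 remainder 0
640 ÷ 2 = 320 remainder 0
320 ÷ 2 = 160 remainder 0
160 ÷ 2 = 80 remainder 0
80 ÷ 2 = 40 remainder 0
40 ÷ 2 = 20 remainder 0
20 ÷ 2 = 10 remainder 0
10 ÷ 2 = 5 remainder 0
5 ÷ 2 = 2 remainder 1
2 ÷ 2 = 1 remainder 0
1 ÷ 2 = 0 remainder 1
Reading remainders bottom-up:
= 1010000000011100


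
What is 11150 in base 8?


Divide by 8 repeatedly:
11150 ÷ 8 = 1393 remainder 6
1393 ÷ 8 = 174 remainder 1
174 ÷ 8 = 21 remainder 6
21 ÷ 8 = 2 remainder 5
2 ÷ 8 = 0 remainder 2
Reading remainders bottom-up:
= 0o25616


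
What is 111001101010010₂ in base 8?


Group into 3-bit groups: 111001101010010
  111 = 7
  001 = 1
  101 = 5
  010 = 2
  010 = 2
= 0o71522


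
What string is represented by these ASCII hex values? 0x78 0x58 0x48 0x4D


Codes (hex): 0x78 0x58 0x48 0x4D
Per-code ASCII lookup:
  0x78 = 120  (range 97-122: lowercase, 120 - 97 = 23) → 'x'
  0x58 = 88  (range 65-90: uppercase, 88 - 65 = 23) → 'X'
  0x48 = 72  (range 65-90: uppercase, 72 - 65 = 7) → 'H'
  0x4D = 77  (range 65-90: uppercase, 77 - 65 = 12) → 'M'
= 'xXHM'


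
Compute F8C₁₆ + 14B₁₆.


Align and add column by column (LSB to MSB, each column mod 16 with carry):
  0F8C
+ 014B
  ----
  col 0: C(12) + B(11) + 0 (carry in) = 23 → 7(7), carry out 1
  col 1: 8(8) + 4(4) + 1 (carry in) = 13 → D(13), carry out 0
  col 2: F(15) + 1(1) + 0 (carry in) = 16 → 0(0), carry out 1
  col 3: 0(0) + 0(0) + 1 (carry in) = 1 → 1(1), carry out 0
Reading digits MSB→LSB: 10D7
Strip leading zeros: 10D7
= 0x10D7


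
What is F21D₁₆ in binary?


Each hex digit → 4 binary bits:
  F = 1111
  2 = 0010
  1 = 0001
  D = 1101
Concatenate: 1111 0010 0001 1101
= 1111001000011101


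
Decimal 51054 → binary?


Divide by 2 repeatedly:
51054 ÷ 2 = 25527 remainder 0
25527 ÷ 2 = 12763 remainder 1
12763 ÷ 2 = 6381 remainder 1
6381 ÷ 2 = 3190 remainder 1
3190 ÷ 2 = 1595 remainder 0
1595 ÷ 2 = 797 remainder 1
797 ÷ 2 = 398 remainder 1
398 ÷ 2 = 199 remainder 0
199 ÷ 2 = 99 remainder 1
99 ÷ 2 = 49 remainder 1
49 ÷ 2 = 24 remainder 1
24 ÷ 2 = 12 remainder 0
12 ÷ 2 = 6 remainder 0
6 ÷ 2 = 3 remainder 0
3 ÷ 2 = 1 remainder 1
1 ÷ 2 = 0 remainder 1
Reading remainders bottom-up:
= 1100011101101110


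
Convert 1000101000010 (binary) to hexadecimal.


Group into 4-bit nibbles: 0001000101000010
  0001 = 1
  0001 = 1
  0100 = 4
  0010 = 2
= 0x1142


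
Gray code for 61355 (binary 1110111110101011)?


Binary: 1110111110101011
Gray code: G = B XOR (B >> 1)
B >> 1 = 0111011111010101
1110111110101011 XOR 0111011111010101:
  1 XOR 0 = 1
  1 XOR 1 = 0
  1 XOR 1 = 0
  0 XOR 1 = 1
  1 XOR 0 = 1
  1 XOR 1 = 0
  1 XOR 1 = 0
  1 XOR 1 = 0
  1 XOR 1 = 0
  0 XOR 1 = 1
  1 XOR 0 = 1
  0 XOR 1 = 1
  1 XOR 0 = 1
  0 XOR 1 = 1
  1 XOR 0 = 1
  1 XOR 1 = 0
= 1001100001111110


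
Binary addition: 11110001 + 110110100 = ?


Align and add column by column (LSB to MSB, carry propagating):
  0011110001
+ 0110110100
  ----------
  col 0: 1 + 0 + 0 (carry in) = 1 → bit 1, carry out 0
  col 1: 0 + 0 + 0 (carry in) = 0 → bit 0, carry out 0
  col 2: 0 + 1 + 0 (carry in) = 1 → bit 1, carry out 0
  col 3: 0 + 0 + 0 (carry in) = 0 → bit 0, carry out 0
  col 4: 1 + 1 + 0 (carry in) = 2 → bit 0, carry out 1
  col 5: 1 + 1 + 1 (carry in) = 3 → bit 1, carry out 1
  col 6: 1 + 0 + 1 (carry in) = 2 → bit 0, carry out 1
  col 7: 1 + 1 + 1 (carry in) = 3 → bit 1, carry out 1
  col 8: 0 + 1 + 1 (carry in) = 2 → bit 0, carry out 1
  col 9: 0 + 0 + 1 (carry in) = 1 → bit 1, carry out 0
Reading bits MSB→LSB: 1010100101
Strip leading zeros: 1010100101
= 1010100101


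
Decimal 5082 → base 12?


Divide by 12 repeatedly:
5082 ÷ 12 = 423 remainder 6
423 ÷ 12 = 35 remainder 3
35 ÷ 12 = 2 remainder 11
2 ÷ 12 = 0 remainder 2
Reading remainders bottom-up:
= 2B36


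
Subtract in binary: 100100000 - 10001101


Align and subtract column by column (LSB to MSB, borrowing when needed):
  100100000
- 010001101
  ---------
  col 0: (0 - 0 borrow-in) - 1 → borrow from next column: (0+2) - 1 = 1, borrow out 1
  col 1: (0 - 1 borrow-in) - 0 → borrow from next column: (-1+2) - 0 = 1, borrow out 1
  col 2: (0 - 1 borrow-in) - 1 → borrow from next column: (-1+2) - 1 = 0, borrow out 1
  col 3: (0 - 1 borrow-in) - 1 → borrow from next column: (-1+2) - 1 = 0, borrow out 1
  col 4: (0 - 1 borrow-in) - 0 → borrow from next column: (-1+2) - 0 = 1, borrow out 1
  col 5: (1 - 1 borrow-in) - 0 → 0 - 0 = 0, borrow out 0
  col 6: (0 - 0 borrow-in) - 0 → 0 - 0 = 0, borrow out 0
  col 7: (0 - 0 borrow-in) - 1 → borrow from next column: (0+2) - 1 = 1, borrow out 1
  col 8: (1 - 1 borrow-in) - 0 → 0 - 0 = 0, borrow out 0
Reading bits MSB→LSB: 010010011
Strip leading zeros: 10010011
= 10010011


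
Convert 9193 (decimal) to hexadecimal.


Divide by 16 repeatedly:
9193 ÷ 16 = 574 remainder 9 (9)
574 ÷ 16 = 35 remainder 14 (E)
35 ÷ 16 = 2 remainder 3 (3)
2 ÷ 16 = 0 remainder 2 (2)
Reading remainders bottom-up:
= 0x23E9


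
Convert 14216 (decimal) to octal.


Divide by 8 repeatedly:
14216 ÷ 8 = 1777 remainder 0
1777 ÷ 8 = 222 remainder 1
222 ÷ 8 = 27 remainder 6
27 ÷ 8 = 3 remainder 3
3 ÷ 8 = 0 remainder 3
Reading remainders bottom-up:
= 0o33610


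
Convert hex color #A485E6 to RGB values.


Hex: #A485E6
R = A4₁₆ = 164
G = 85₁₆ = 133
B = E6₁₆ = 230
= RGB(164, 133, 230)


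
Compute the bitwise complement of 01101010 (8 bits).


Original: 01101010
Invert all bits:
  bit 0: 0 → 1
  bit 1: 1 → 0
  bit 2: 1 → 0
  bit 3: 0 → 1
  bit 4: 1 → 0
  bit 5: 0 → 1
  bit 6: 1 → 0
  bit 7: 0 → 1
= 10010101


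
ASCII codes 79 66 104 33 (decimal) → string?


Codes (decimal): 79 66 104 33
Per-code ASCII lookup:
  79  (range 65-90: uppercase, 79 - 65 = 14) → 'O'
  66  (range 65-90: uppercase, 66 - 65 = 1) → 'B'
  104  (range 97-122: lowercase, 104 - 97 = 7) → 'h'
  33  (special character) → '!'
= 'OBh!'


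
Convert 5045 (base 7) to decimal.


Positional values (base 7):
  5 × 7^0 = 5 × 1 = 5
  4 × 7^1 = 4 × 7 = 28
  0 × 7^2 = 0 × 49 = 0
  5 × 7^3 = 5 × 343 = 1715
Sum = 5 + 28 + 0 + 1715
= 1748


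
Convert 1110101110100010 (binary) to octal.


Group into 3-bit groups: 001110101110100010
  001 = 1
  110 = 6
  101 = 5
  110 = 6
  100 = 4
  010 = 2
= 0o165642


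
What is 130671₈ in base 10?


Positional values:
Position 0: 1 × 8^0 = 1
Position 1: 7 × 8^1 = 56
Position 2: 6 × 8^2 = 384
Position 3: 0 × 8^3 = 0
Position 4: 3 × 8^4 = 12288
Position 5: 1 × 8^5 = 32768
Sum = 1 + 56 + 384 + 0 + 12288 + 32768
= 45497


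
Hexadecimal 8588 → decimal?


Positional values:
Position 0: 8 × 16^0 = 8 × 1 = 8
Position 1: 8 × 16^1 = 8 × 16 = 128
Position 2: 5 × 16^2 = 5 × 256 = 1280
Position 3: 8 × 16^3 = 8 × 4096 = 32768
Sum = 8 + 128 + 1280 + 32768
= 34184


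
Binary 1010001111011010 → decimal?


Positional values:
Bit 1: 1 × 2^1 = 2
Bit 3: 1 × 2^3 = 8
Bit 4: 1 × 2^4 = 16
Bit 6: 1 × 2^6 = 64
Bit 7: 1 × 2^7 = 128
Bit 8: 1 × 2^8 = 256
Bit 9: 1 × 2^9 = 512
Bit 13: 1 × 2^13 = 8192
Bit 15: 1 × 2^15 = 32768
Sum = 2 + 8 + 16 + 64 + 128 + 256 + 512 + 8192 + 32768
= 41946


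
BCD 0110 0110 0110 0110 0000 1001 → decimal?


Each 4-bit group → digit:
  0110 → 6
  0110 → 6
  0110 → 6
  0110 → 6
  0000 → 0
  1001 → 9
= 666609


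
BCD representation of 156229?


Each digit → 4-bit binary:
  1 → 0001
  5 → 0101
  6 → 0110
  2 → 0010
  2 → 0010
  9 → 1001
= 0001 0101 0110 0010 0010 1001


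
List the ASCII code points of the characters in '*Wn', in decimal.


String: '*Wn'  (3 characters)
Per-character ASCII lookup:
  '*': special character: '*' = 42
  'W': uppercase starts at 65: 'W' = 65 + 22 = 87
  'n': lowercase starts at 97: 'n' = 97 + 13 = 110
= 42 87 110


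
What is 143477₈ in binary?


Each octal digit → 3 binary bits:
  1 = 001
  4 = 100
  3 = 011
  4 = 100
  7 = 111
  7 = 111
Concatenate: 001 100 011 100 111 111
= 001100011100111111


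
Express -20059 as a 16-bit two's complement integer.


Original: 0100111001011011
Step 1 - Invert all bits: 1011000110100100
Step 2 - Add 1: 1011000110100100 + 1
= 1011000110100101 (represents -20059)


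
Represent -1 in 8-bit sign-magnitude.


Sign bit: 1 (negative)
Magnitude: 1 = 0000001
= 10000001


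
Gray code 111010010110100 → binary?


Gray code: 111010010110100
MSB stays the same: 1
Each subsequent bit = prev_binary XOR current_gray:
  B[1] = 1 XOR 1 = 0
  B[2] = 0 XOR 1 = 1
  B[3] = 1 XOR 0 = 1
  B[4] = 1 XOR 1 = 0
  B[5] = 0 XOR 0 = 0
  B[6] = 0 XOR 0 = 0
  B[7] = 0 XOR 1 = 1
  B[8] = 1 XOR 0 = 1
  B[9] = 1 XOR 1 = 0
  B[10] = 0 XOR 1 = 1
  B[11] = 1 XOR 0 = 1
  B[12] = 1 XOR 1 = 0
  B[13] = 0 XOR 0 = 0
  B[14] = 0 XOR 0 = 0
= 101100011011000 (22744 decimal)


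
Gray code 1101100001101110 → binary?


Gray code: 1101100001101110
MSB stays the same: 1
Each subsequent bit = prev_binary XOR current_gray:
  B[1] = 1 XOR 1 = 0
  B[2] = 0 XOR 0 = 0
  B[3] = 0 XOR 1 = 1
  B[4] = 1 XOR 1 = 0
  B[5] = 0 XOR 0 = 0
  B[6] = 0 XOR 0 = 0
  B[7] = 0 XOR 0 = 0
  B[8] = 0 XOR 0 = 0
  B[9] = 0 XOR 1 = 1
  B[10] = 1 XOR 1 = 0
  B[11] = 0 XOR 0 = 0
  B[12] = 0 XOR 1 = 1
  B[13] = 1 XOR 1 = 0
  B[14] = 0 XOR 1 = 1
  B[15] = 1 XOR 0 = 1
= 1001000001001011 (36939 decimal)


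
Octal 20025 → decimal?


Positional values:
Position 0: 5 × 8^0 = 5
Position 1: 2 × 8^1 = 16
Position 2: 0 × 8^2 = 0
Position 3: 0 × 8^3 = 0
Position 4: 2 × 8^4 = 8192
Sum = 5 + 16 + 0 + 0 + 8192
= 8213


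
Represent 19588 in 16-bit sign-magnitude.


Sign bit: 0 (positive)
Magnitude: 19588 = 100110010000100
= 0100110010000100


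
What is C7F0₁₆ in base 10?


Positional values:
Position 0: 0 × 16^0 = 0 × 1 = 0
Position 1: F × 16^1 = 15 × 16 = 240
Position 2: 7 × 16^2 = 7 × 256 = 1792
Position 3: C × 16^3 = 12 × 4096 = 49152
Sum = 0 + 240 + 1792 + 49152
= 51184


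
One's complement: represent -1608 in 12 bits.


Original: 011001001000
Invert all bits:
  bit 0: 0 → 1
  bit 1: 1 → 0
  bit 2: 1 → 0
  bit 3: 0 → 1
  bit 4: 0 → 1
  bit 5: 1 → 0
  bit 6: 0 → 1
  bit 7: 0 → 1
  bit 8: 1 → 0
  bit 9: 0 → 1
  bit 10: 0 → 1
  bit 11: 0 → 1
= 100110110111


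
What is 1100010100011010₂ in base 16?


Group into 4-bit nibbles: 1100010100011010
  1100 = C
  0101 = 5
  0001 = 1
  1010 = A
= 0xC51A


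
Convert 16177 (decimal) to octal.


Divide by 8 repeatedly:
16177 ÷ 8 = 2022 remainder 1
2022 ÷ 8 = 252 remainder 6
252 ÷ 8 = 31 remainder 4
31 ÷ 8 = 3 remainder 7
3 ÷ 8 = 0 remainder 3
Reading remainders bottom-up:
= 0o37461


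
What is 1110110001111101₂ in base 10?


Positional values:
Bit 0: 1 × 2^0 = 1
Bit 2: 1 × 2^2 = 4
Bit 3: 1 × 2^3 = 8
Bit 4: 1 × 2^4 = 16
Bit 5: 1 × 2^5 = 32
Bit 6: 1 × 2^6 = 64
Bit 10: 1 × 2^10 = 1024
Bit 11: 1 × 2^11 = 2048
Bit 13: 1 × 2^13 = 8192
Bit 14: 1 × 2^14 = 16384
Bit 15: 1 × 2^15 = 32768
Sum = 1 + 4 + 8 + 16 + 32 + 64 + 1024 + 2048 + 8192 + 16384 + 32768
= 60541


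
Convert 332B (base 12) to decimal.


Positional values (base 12):
  B × 12^0 = 11 × 1 = 11
  2 × 12^1 = 2 × 12 = 24
  3 × 12^2 = 3 × 144 = 432
  3 × 12^3 = 3 × 1728 = 5184
Sum = 11 + 24 + 432 + 5184
= 5651


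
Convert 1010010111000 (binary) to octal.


Group into 3-bit groups: 001010010111000
  001 = 1
  010 = 2
  010 = 2
  111 = 7
  000 = 0
= 0o12270


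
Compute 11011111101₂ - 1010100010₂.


Align and subtract column by column (LSB to MSB, borrowing when needed):
  11011111101
- 01010100010
  -----------
  col 0: (1 - 0 borrow-in) - 0 → 1 - 0 = 1, borrow out 0
  col 1: (0 - 0 borrow-in) - 1 → borrow from next column: (0+2) - 1 = 1, borrow out 1
  col 2: (1 - 1 borrow-in) - 0 → 0 - 0 = 0, borrow out 0
  col 3: (1 - 0 borrow-in) - 0 → 1 - 0 = 1, borrow out 0
  col 4: (1 - 0 borrow-in) - 0 → 1 - 0 = 1, borrow out 0
  col 5: (1 - 0 borrow-in) - 1 → 1 - 1 = 0, borrow out 0
  col 6: (1 - 0 borrow-in) - 0 → 1 - 0 = 1, borrow out 0
  col 7: (1 - 0 borrow-in) - 1 → 1 - 1 = 0, borrow out 0
  col 8: (0 - 0 borrow-in) - 0 → 0 - 0 = 0, borrow out 0
  col 9: (1 - 0 borrow-in) - 1 → 1 - 1 = 0, borrow out 0
  col 10: (1 - 0 borrow-in) - 0 → 1 - 0 = 1, borrow out 0
Reading bits MSB→LSB: 10001011011
Strip leading zeros: 10001011011
= 10001011011


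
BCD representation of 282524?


Each digit → 4-bit binary:
  2 → 0010
  8 → 1000
  2 → 0010
  5 → 0101
  2 → 0010
  4 → 0100
= 0010 1000 0010 0101 0010 0100


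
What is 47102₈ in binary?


Each octal digit → 3 binary bits:
  4 = 100
  7 = 111
  1 = 001
  0 = 000
  2 = 010
Concatenate: 100 111 001 000 010
= 100111001000010


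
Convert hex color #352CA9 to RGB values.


Hex: #352CA9
R = 35₁₆ = 53
G = 2C₁₆ = 44
B = A9₁₆ = 169
= RGB(53, 44, 169)


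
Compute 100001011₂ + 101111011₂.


Align and add column by column (LSB to MSB, carry propagating):
  0100001011
+ 0101111011
  ----------
  col 0: 1 + 1 + 0 (carry in) = 2 → bit 0, carry out 1
  col 1: 1 + 1 + 1 (carry in) = 3 → bit 1, carry out 1
  col 2: 0 + 0 + 1 (carry in) = 1 → bit 1, carry out 0
  col 3: 1 + 1 + 0 (carry in) = 2 → bit 0, carry out 1
  col 4: 0 + 1 + 1 (carry in) = 2 → bit 0, carry out 1
  col 5: 0 + 1 + 1 (carry in) = 2 → bit 0, carry out 1
  col 6: 0 + 1 + 1 (carry in) = 2 → bit 0, carry out 1
  col 7: 0 + 0 + 1 (carry in) = 1 → bit 1, carry out 0
  col 8: 1 + 1 + 0 (carry in) = 2 → bit 0, carry out 1
  col 9: 0 + 0 + 1 (carry in) = 1 → bit 1, carry out 0
Reading bits MSB→LSB: 1010000110
Strip leading zeros: 1010000110
= 1010000110


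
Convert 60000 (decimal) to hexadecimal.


Divide by 16 repeatedly:
60000 ÷ 16 = 3750 remainder 0 (0)
3750 ÷ 16 = 234 remainder 6 (6)
234 ÷ 16 = 14 remainder 10 (A)
14 ÷ 16 = 0 remainder 14 (E)
Reading remainders bottom-up:
= 0xEA60


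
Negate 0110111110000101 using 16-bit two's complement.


Original: 0110111110000101
Step 1 - Invert all bits: 1001000001111010
Step 2 - Add 1: 1001000001111010 + 1
= 1001000001111011 (represents -28549)


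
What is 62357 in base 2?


Divide by 2 repeatedly:
62357 ÷ 2 = 31178 remainder 1
31178 ÷ 2 = 15589 remainder 0
15589 ÷ 2 = 7794 remainder 1
7794 ÷ 2 = 3897 remainder 0
3897 ÷ 2 = 1948 remainder 1
1948 ÷ 2 = 974 remainder 0
974 ÷ 2 = 487 remainder 0
487 ÷ 2 = 243 remainder 1
243 ÷ 2 = 121 remainder 1
121 ÷ 2 = 60 remainder 1
60 ÷ 2 = 30 remainder 0
30 ÷ 2 = 15 remainder 0
15 ÷ 2 = 7 remainder 1
7 ÷ 2 = 3 remainder 1
3 ÷ 2 = 1 remainder 1
1 ÷ 2 = 0 remainder 1
Reading remainders bottom-up:
= 1111001110010101


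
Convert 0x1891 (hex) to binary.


Each hex digit → 4 binary bits:
  1 = 0001
  8 = 1000
  9 = 1001
  1 = 0001
Concatenate: 0001 1000 1001 0001
= 0001100010010001


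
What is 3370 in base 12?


Divide by 12 repeatedly:
3370 ÷ 12 = 280 remainder 10
280 ÷ 12 = 23 remainder 4
23 ÷ 12 = 1 remainder 11
1 ÷ 12 = 0 remainder 1
Reading remainders bottom-up:
= 1B4A


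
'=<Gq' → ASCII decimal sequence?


String: '=<Gq'  (4 characters)
Per-character ASCII lookup:
  '=': special character: '=' = 61
  '<': special character: '<' = 60
  'G': uppercase starts at 65: 'G' = 65 + 6 = 71
  'q': lowercase starts at 97: 'q' = 97 + 16 = 113
= 61 60 71 113


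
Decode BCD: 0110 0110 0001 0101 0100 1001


Each 4-bit group → digit:
  0110 → 6
  0110 → 6
  0001 → 1
  0101 → 5
  0100 → 4
  1001 → 9
= 661549


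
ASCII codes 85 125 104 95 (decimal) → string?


Codes (decimal): 85 125 104 95
Per-code ASCII lookup:
  85  (range 65-90: uppercase, 85 - 65 = 20) → 'U'
  125  (special character) → '}'
  104  (range 97-122: lowercase, 104 - 97 = 7) → 'h'
  95  (special character) → '_'
= 'U}h_'


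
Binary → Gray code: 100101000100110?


Binary: 100101000100110
Gray code: G = B XOR (B >> 1)
B >> 1 = 010010100010011
100101000100110 XOR 010010100010011:
  1 XOR 0 = 1
  0 XOR 1 = 1
  0 XOR 0 = 0
  1 XOR 0 = 1
  0 XOR 1 = 1
  1 XOR 0 = 1
  0 XOR 1 = 1
  0 XOR 0 = 0
  0 XOR 0 = 0
  1 XOR 0 = 1
  0 XOR 1 = 1
  0 XOR 0 = 0
  1 XOR 0 = 1
  1 XOR 1 = 0
  0 XOR 1 = 1
= 110111100110101


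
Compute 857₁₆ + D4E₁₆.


Align and add column by column (LSB to MSB, each column mod 16 with carry):
  0857
+ 0D4E
  ----
  col 0: 7(7) + E(14) + 0 (carry in) = 21 → 5(5), carry out 1
  col 1: 5(5) + 4(4) + 1 (carry in) = 10 → A(10), carry out 0
  col 2: 8(8) + D(13) + 0 (carry in) = 21 → 5(5), carry out 1
  col 3: 0(0) + 0(0) + 1 (carry in) = 1 → 1(1), carry out 0
Reading digits MSB→LSB: 15A5
Strip leading zeros: 15A5
= 0x15A5


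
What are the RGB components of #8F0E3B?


Hex: #8F0E3B
R = 8F₁₆ = 143
G = 0E₁₆ = 14
B = 3B₁₆ = 59
= RGB(143, 14, 59)


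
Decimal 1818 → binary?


Divide by 2 repeatedly:
1818 ÷ 2 = 909 remainder 0
909 ÷ 2 = 454 remainder 1
454 ÷ 2 = 227 remainder 0
227 ÷ 2 = 113 remainder 1
113 ÷ 2 = 56 remainder 1
56 ÷ 2 = 28 remainder 0
28 ÷ 2 = 14 remainder 0
14 ÷ 2 = 7 remainder 0
7 ÷ 2 = 3 remainder 1
3 ÷ 2 = 1 remainder 1
1 ÷ 2 = 0 remainder 1
Reading remainders bottom-up:
= 11100011010


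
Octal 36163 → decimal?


Positional values:
Position 0: 3 × 8^0 = 3
Position 1: 6 × 8^1 = 48
Position 2: 1 × 8^2 = 64
Position 3: 6 × 8^3 = 3072
Position 4: 3 × 8^4 = 12288
Sum = 3 + 48 + 64 + 3072 + 12288
= 15475


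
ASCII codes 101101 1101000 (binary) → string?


Codes (binary): 101101 1101000
Per-code ASCII lookup:
  101101 = 45  (special character) → '-'
  1101000 = 104  (range 97-122: lowercase, 104 - 97 = 7) → 'h'
= '-h'


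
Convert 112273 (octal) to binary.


Each octal digit → 3 binary bits:
  1 = 001
  1 = 001
  2 = 010
  2 = 010
  7 = 111
  3 = 011
Concatenate: 001 001 010 010 111 011
= 001001010010111011


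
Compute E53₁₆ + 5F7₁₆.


Align and add column by column (LSB to MSB, each column mod 16 with carry):
  0E53
+ 05F7
  ----
  col 0: 3(3) + 7(7) + 0 (carry in) = 10 → A(10), carry out 0
  col 1: 5(5) + F(15) + 0 (carry in) = 20 → 4(4), carry out 1
  col 2: E(14) + 5(5) + 1 (carry in) = 20 → 4(4), carry out 1
  col 3: 0(0) + 0(0) + 1 (carry in) = 1 → 1(1), carry out 0
Reading digits MSB→LSB: 144A
Strip leading zeros: 144A
= 0x144A


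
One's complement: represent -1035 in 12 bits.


Original: 010000001011
Invert all bits:
  bit 0: 0 → 1
  bit 1: 1 → 0
  bit 2: 0 → 1
  bit 3: 0 → 1
  bit 4: 0 → 1
  bit 5: 0 → 1
  bit 6: 0 → 1
  bit 7: 0 → 1
  bit 8: 1 → 0
  bit 9: 0 → 1
  bit 10: 1 → 0
  bit 11: 1 → 0
= 101111110100


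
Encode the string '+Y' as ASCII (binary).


String: '+Y'  (2 characters)
Per-character ASCII lookup:
  '+': special character: '+' = 43 → 101011
  'Y': uppercase starts at 65: 'Y' = 65 + 24 = 89 → 1011001
= 101011 1011001


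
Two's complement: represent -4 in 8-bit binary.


Original: 00000100
Step 1 - Invert all bits: 11111011
Step 2 - Add 1: 11111011 + 1
= 11111100 (represents -4)


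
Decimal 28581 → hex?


Divide by 16 repeatedly:
28581 ÷ 16 = 1786 remainder 5 (5)
1786 ÷ 16 = 111 remainder 10 (A)
111 ÷ 16 = 6 remainder 15 (F)
6 ÷ 16 = 0 remainder 6 (6)
Reading remainders bottom-up:
= 0x6FA5


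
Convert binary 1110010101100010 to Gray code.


Binary: 1110010101100010
Gray code: G = B XOR (B >> 1)
B >> 1 = 0111001010110001
1110010101100010 XOR 0111001010110001:
  1 XOR 0 = 1
  1 XOR 1 = 0
  1 XOR 1 = 0
  0 XOR 1 = 1
  0 XOR 0 = 0
  1 XOR 0 = 1
  0 XOR 1 = 1
  1 XOR 0 = 1
  0 XOR 1 = 1
  1 XOR 0 = 1
  1 XOR 1 = 0
  0 XOR 1 = 1
  0 XOR 0 = 0
  0 XOR 0 = 0
  1 XOR 0 = 1
  0 XOR 1 = 1
= 1001011111010011


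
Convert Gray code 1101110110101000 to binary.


Gray code: 1101110110101000
MSB stays the same: 1
Each subsequent bit = prev_binary XOR current_gray:
  B[1] = 1 XOR 1 = 0
  B[2] = 0 XOR 0 = 0
  B[3] = 0 XOR 1 = 1
  B[4] = 1 XOR 1 = 0
  B[5] = 0 XOR 1 = 1
  B[6] = 1 XOR 0 = 1
  B[7] = 1 XOR 1 = 0
  B[8] = 0 XOR 1 = 1
  B[9] = 1 XOR 0 = 1
  B[10] = 1 XOR 1 = 0
  B[11] = 0 XOR 0 = 0
  B[12] = 0 XOR 1 = 1
  B[13] = 1 XOR 0 = 1
  B[14] = 1 XOR 0 = 1
  B[15] = 1 XOR 0 = 1
= 1001011011001111 (38607 decimal)


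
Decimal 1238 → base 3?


Divide by 3 repeatedly:
1238 ÷ 3 = 412 remainder 2
412 ÷ 3 = 137 remainder 1
137 ÷ 3 = 45 remainder 2
45 ÷ 3 = 15 remainder 0
15 ÷ 3 = 5 remainder 0
5 ÷ 3 = 1 remainder 2
1 ÷ 3 = 0 remainder 1
Reading remainders bottom-up:
= 1200212


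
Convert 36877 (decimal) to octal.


Divide by 8 repeatedly:
36877 ÷ 8 = 4609 remainder 5
4609 ÷ 8 = 576 remainder 1
576 ÷ 8 = 72 remainder 0
72 ÷ 8 = 9 remainder 0
9 ÷ 8 = 1 remainder 1
1 ÷ 8 = 0 remainder 1
Reading remainders bottom-up:
= 0o110015


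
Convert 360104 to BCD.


Each digit → 4-bit binary:
  3 → 0011
  6 → 0110
  0 → 0000
  1 → 0001
  0 → 0000
  4 → 0100
= 0011 0110 0000 0001 0000 0100


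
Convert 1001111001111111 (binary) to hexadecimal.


Group into 4-bit nibbles: 1001111001111111
  1001 = 9
  1110 = E
  0111 = 7
  1111 = F
= 0x9E7F


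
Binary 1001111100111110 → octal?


Group into 3-bit groups: 001001111100111110
  001 = 1
  001 = 1
  111 = 7
  100 = 4
  111 = 7
  110 = 6
= 0o117476


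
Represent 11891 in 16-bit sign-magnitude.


Sign bit: 0 (positive)
Magnitude: 11891 = 010111001110011
= 0010111001110011


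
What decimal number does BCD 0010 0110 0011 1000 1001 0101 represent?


Each 4-bit group → digit:
  0010 → 2
  0110 → 6
  0011 → 3
  1000 → 8
  1001 → 9
  0101 → 5
= 263895


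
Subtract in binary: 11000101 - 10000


Align and subtract column by column (LSB to MSB, borrowing when needed):
  11000101
- 00010000
  --------
  col 0: (1 - 0 borrow-in) - 0 → 1 - 0 = 1, borrow out 0
  col 1: (0 - 0 borrow-in) - 0 → 0 - 0 = 0, borrow out 0
  col 2: (1 - 0 borrow-in) - 0 → 1 - 0 = 1, borrow out 0
  col 3: (0 - 0 borrow-in) - 0 → 0 - 0 = 0, borrow out 0
  col 4: (0 - 0 borrow-in) - 1 → borrow from next column: (0+2) - 1 = 1, borrow out 1
  col 5: (0 - 1 borrow-in) - 0 → borrow from next column: (-1+2) - 0 = 1, borrow out 1
  col 6: (1 - 1 borrow-in) - 0 → 0 - 0 = 0, borrow out 0
  col 7: (1 - 0 borrow-in) - 0 → 1 - 0 = 1, borrow out 0
Reading bits MSB→LSB: 10110101
Strip leading zeros: 10110101
= 10110101


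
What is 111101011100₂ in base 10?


Positional values:
Bit 2: 1 × 2^2 = 4
Bit 3: 1 × 2^3 = 8
Bit 4: 1 × 2^4 = 16
Bit 6: 1 × 2^6 = 64
Bit 8: 1 × 2^8 = 256
Bit 9: 1 × 2^9 = 512
Bit 10: 1 × 2^10 = 1024
Bit 11: 1 × 2^11 = 2048
Sum = 4 + 8 + 16 + 64 + 256 + 512 + 1024 + 2048
= 3932


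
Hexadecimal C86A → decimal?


Positional values:
Position 0: A × 16^0 = 10 × 1 = 10
Position 1: 6 × 16^1 = 6 × 16 = 96
Position 2: 8 × 16^2 = 8 × 256 = 2048
Position 3: C × 16^3 = 12 × 4096 = 49152
Sum = 10 + 96 + 2048 + 49152
= 51306


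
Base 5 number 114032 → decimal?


Positional values (base 5):
  2 × 5^0 = 2 × 1 = 2
  3 × 5^1 = 3 × 5 = 15
  0 × 5^2 = 0 × 25 = 0
  4 × 5^3 = 4 × 125 = 500
  1 × 5^4 = 1 × 625 = 625
  1 × 5^5 = 1 × 3125 = 3125
Sum = 2 + 15 + 0 + 500 + 625 + 3125
= 4267


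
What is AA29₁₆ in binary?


Each hex digit → 4 binary bits:
  A = 1010
  A = 1010
  2 = 0010
  9 = 1001
Concatenate: 1010 1010 0010 1001
= 1010101000101001


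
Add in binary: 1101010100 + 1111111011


Align and add column by column (LSB to MSB, carry propagating):
  01101010100
+ 01111111011
  -----------
  col 0: 0 + 1 + 0 (carry in) = 1 → bit 1, carry out 0
  col 1: 0 + 1 + 0 (carry in) = 1 → bit 1, carry out 0
  col 2: 1 + 0 + 0 (carry in) = 1 → bit 1, carry out 0
  col 3: 0 + 1 + 0 (carry in) = 1 → bit 1, carry out 0
  col 4: 1 + 1 + 0 (carry in) = 2 → bit 0, carry out 1
  col 5: 0 + 1 + 1 (carry in) = 2 → bit 0, carry out 1
  col 6: 1 + 1 + 1 (carry in) = 3 → bit 1, carry out 1
  col 7: 0 + 1 + 1 (carry in) = 2 → bit 0, carry out 1
  col 8: 1 + 1 + 1 (carry in) = 3 → bit 1, carry out 1
  col 9: 1 + 1 + 1 (carry in) = 3 → bit 1, carry out 1
  col 10: 0 + 0 + 1 (carry in) = 1 → bit 1, carry out 0
Reading bits MSB→LSB: 11101001111
Strip leading zeros: 11101001111
= 11101001111


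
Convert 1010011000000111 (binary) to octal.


Group into 3-bit groups: 001010011000000111
  001 = 1
  010 = 2
  011 = 3
  000 = 0
  000 = 0
  111 = 7
= 0o123007


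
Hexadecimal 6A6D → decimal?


Positional values:
Position 0: D × 16^0 = 13 × 1 = 13
Position 1: 6 × 16^1 = 6 × 16 = 96
Position 2: A × 16^2 = 10 × 256 = 2560
Position 3: 6 × 16^3 = 6 × 4096 = 24576
Sum = 13 + 96 + 2560 + 24576
= 27245


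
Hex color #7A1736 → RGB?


Hex: #7A1736
R = 7A₁₆ = 122
G = 17₁₆ = 23
B = 36₁₆ = 54
= RGB(122, 23, 54)


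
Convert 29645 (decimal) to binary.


Divide by 2 repeatedly:
29645 ÷ 2 = 14822 remainder 1
14822 ÷ 2 = 7411 remainder 0
7411 ÷ 2 = 3705 remainder 1
3705 ÷ 2 = 1852 remainder 1
1852 ÷ 2 = 926 remainder 0
926 ÷ 2 = 463 remainder 0
463 ÷ 2 = 231 remainder 1
231 ÷ 2 = 115 remainder 1
115 ÷ 2 = 57 remainder 1
57 ÷ 2 = 28 remainder 1
28 ÷ 2 = 14 remainder 0
14 ÷ 2 = 7 remainder 0
7 ÷ 2 = 3 remainder 1
3 ÷ 2 = 1 remainder 1
1 ÷ 2 = 0 remainder 1
Reading remainders bottom-up:
= 111001111001101


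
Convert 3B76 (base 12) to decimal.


Positional values (base 12):
  6 × 12^0 = 6 × 1 = 6
  7 × 12^1 = 7 × 12 = 84
  B × 12^2 = 11 × 144 = 1584
  3 × 12^3 = 3 × 1728 = 5184
Sum = 6 + 84 + 1584 + 5184
= 6858


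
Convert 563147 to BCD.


Each digit → 4-bit binary:
  5 → 0101
  6 → 0110
  3 → 0011
  1 → 0001
  4 → 0100
  7 → 0111
= 0101 0110 0011 0001 0100 0111


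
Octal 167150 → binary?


Each octal digit → 3 binary bits:
  1 = 001
  6 = 110
  7 = 111
  1 = 001
  5 = 101
  0 = 000
Concatenate: 001 110 111 001 101 000
= 001110111001101000


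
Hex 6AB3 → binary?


Each hex digit → 4 binary bits:
  6 = 0110
  A = 1010
  B = 1011
  3 = 0011
Concatenate: 0110 1010 1011 0011
= 0110101010110011


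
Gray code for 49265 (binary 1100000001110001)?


Binary: 1100000001110001
Gray code: G = B XOR (B >> 1)
B >> 1 = 0110000000111000
1100000001110001 XOR 0110000000111000:
  1 XOR 0 = 1
  1 XOR 1 = 0
  0 XOR 1 = 1
  0 XOR 0 = 0
  0 XOR 0 = 0
  0 XOR 0 = 0
  0 XOR 0 = 0
  0 XOR 0 = 0
  0 XOR 0 = 0
  1 XOR 0 = 1
  1 XOR 1 = 0
  1 XOR 1 = 0
  0 XOR 1 = 1
  0 XOR 0 = 0
  0 XOR 0 = 0
  1 XOR 0 = 1
= 1010000001001001


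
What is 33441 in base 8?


Divide by 8 repeatedly:
33441 ÷ 8 = 4180 remainder 1
4180 ÷ 8 = 522 remainder 4
522 ÷ 8 = 65 remainder 2
65 ÷ 8 = 8 remainder 1
8 ÷ 8 = 1 remainder 0
1 ÷ 8 = 0 remainder 1
Reading remainders bottom-up:
= 0o101241


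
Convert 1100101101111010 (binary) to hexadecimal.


Group into 4-bit nibbles: 1100101101111010
  1100 = C
  1011 = B
  0111 = 7
  1010 = A
= 0xCB7A


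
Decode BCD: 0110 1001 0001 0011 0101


Each 4-bit group → digit:
  0110 → 6
  1001 → 9
  0001 → 1
  0011 → 3
  0101 → 5
= 69135


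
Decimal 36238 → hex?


Divide by 16 repeatedly:
36238 ÷ 16 = 2264 remainder 14 (E)
2264 ÷ 16 = 141 remainder 8 (8)
141 ÷ 16 = 8 remainder 13 (D)
8 ÷ 16 = 0 remainder 8 (8)
Reading remainders bottom-up:
= 0x8D8E


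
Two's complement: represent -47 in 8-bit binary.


Original: 00101111
Step 1 - Invert all bits: 11010000
Step 2 - Add 1: 11010000 + 1
= 11010001 (represents -47)


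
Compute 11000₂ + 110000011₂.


Align and add column by column (LSB to MSB, carry propagating):
  0000011000
+ 0110000011
  ----------
  col 0: 0 + 1 + 0 (carry in) = 1 → bit 1, carry out 0
  col 1: 0 + 1 + 0 (carry in) = 1 → bit 1, carry out 0
  col 2: 0 + 0 + 0 (carry in) = 0 → bit 0, carry out 0
  col 3: 1 + 0 + 0 (carry in) = 1 → bit 1, carry out 0
  col 4: 1 + 0 + 0 (carry in) = 1 → bit 1, carry out 0
  col 5: 0 + 0 + 0 (carry in) = 0 → bit 0, carry out 0
  col 6: 0 + 0 + 0 (carry in) = 0 → bit 0, carry out 0
  col 7: 0 + 1 + 0 (carry in) = 1 → bit 1, carry out 0
  col 8: 0 + 1 + 0 (carry in) = 1 → bit 1, carry out 0
  col 9: 0 + 0 + 0 (carry in) = 0 → bit 0, carry out 0
Reading bits MSB→LSB: 0110011011
Strip leading zeros: 110011011
= 110011011


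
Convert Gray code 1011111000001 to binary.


Gray code: 1011111000001
MSB stays the same: 1
Each subsequent bit = prev_binary XOR current_gray:
  B[1] = 1 XOR 0 = 1
  B[2] = 1 XOR 1 = 0
  B[3] = 0 XOR 1 = 1
  B[4] = 1 XOR 1 = 0
  B[5] = 0 XOR 1 = 1
  B[6] = 1 XOR 1 = 0
  B[7] = 0 XOR 0 = 0
  B[8] = 0 XOR 0 = 0
  B[9] = 0 XOR 0 = 0
  B[10] = 0 XOR 0 = 0
  B[11] = 0 XOR 0 = 0
  B[12] = 0 XOR 1 = 1
= 1101010000001 (6785 decimal)
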